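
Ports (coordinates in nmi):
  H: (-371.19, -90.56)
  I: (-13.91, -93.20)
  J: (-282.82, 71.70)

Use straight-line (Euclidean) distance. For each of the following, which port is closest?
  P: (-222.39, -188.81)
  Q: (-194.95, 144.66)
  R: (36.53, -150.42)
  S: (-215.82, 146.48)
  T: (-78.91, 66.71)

P→H; Q→J; R→I; S→J; T→I

P at (-222.39, -188.81):
  H: √((-148.80)² + (98.25)²) = √(22141.4400 + 9653.0625) = 178.31 nmi
  I: √((208.48)² + (95.61)²) = √(43463.9104 + 9141.2721) = 229.36 nmi
  J: √((-60.43)² + (260.51)²) = √(3651.7849 + 67865.4601) = 267.43 nmi
  → nearest: H (178.31 nmi)
Q at (-194.95, 144.66):
  H: √((-176.24)² + (-235.22)²) = √(31060.5376 + 55328.4484) = 293.92 nmi
  I: √((181.04)² + (-237.86)²) = √(32775.4816 + 56577.3796) = 298.92 nmi
  J: √((-87.87)² + (-72.96)²) = √(7721.1369 + 5323.1616) = 114.21 nmi
  → nearest: J (114.21 nmi)
R at (36.53, -150.42):
  H: √((-407.72)² + (59.86)²) = √(166235.5984 + 3583.2196) = 412.09 nmi
  I: √((-50.44)² + (57.22)²) = √(2544.1936 + 3274.1284) = 76.28 nmi
  J: √((-319.35)² + (222.12)²) = √(101984.4225 + 49337.2944) = 389.00 nmi
  → nearest: I (76.28 nmi)
S at (-215.82, 146.48):
  H: √((-155.37)² + (-237.04)²) = √(24139.8369 + 56187.9616) = 283.42 nmi
  I: √((201.91)² + (-239.68)²) = √(40767.6481 + 57446.5024) = 313.39 nmi
  J: √((-67.00)² + (-74.78)²) = √(4489.0000 + 5592.0484) = 100.40 nmi
  → nearest: J (100.40 nmi)
T at (-78.91, 66.71):
  H: √((-292.28)² + (-157.27)²) = √(85427.5984 + 24733.8529) = 331.91 nmi
  I: √((65.00)² + (-159.91)²) = √(4225.0000 + 25571.2081) = 172.62 nmi
  J: √((-203.91)² + (4.99)²) = √(41579.2881 + 24.9001) = 203.97 nmi
  → nearest: I (172.62 nmi)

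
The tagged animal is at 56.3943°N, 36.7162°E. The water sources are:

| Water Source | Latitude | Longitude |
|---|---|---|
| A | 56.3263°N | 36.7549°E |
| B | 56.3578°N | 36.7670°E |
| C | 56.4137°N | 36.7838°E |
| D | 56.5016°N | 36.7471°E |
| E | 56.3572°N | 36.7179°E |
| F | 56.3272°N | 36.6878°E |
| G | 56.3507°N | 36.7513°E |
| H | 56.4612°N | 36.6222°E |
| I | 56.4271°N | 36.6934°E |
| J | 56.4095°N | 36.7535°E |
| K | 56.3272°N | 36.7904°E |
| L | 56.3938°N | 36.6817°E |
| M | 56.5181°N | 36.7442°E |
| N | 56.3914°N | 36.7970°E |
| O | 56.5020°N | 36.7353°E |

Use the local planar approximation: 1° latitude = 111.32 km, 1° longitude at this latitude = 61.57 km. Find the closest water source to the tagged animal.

L

Distances from 56.3943°N, 36.7162°E:
A: √((-0.0680·111.32)² + (0.0387·61.57)²) = √(57.301266 + 5.677540) = 7.9359 km
B: √((-0.0365·111.32)² + (0.0508·61.57)²) = √(16.509432 + 9.782858) = 5.1276 km
C: √((0.0194·111.32)² + (0.0676·61.57)²) = √(4.663907 + 17.323343) = 4.6891 km
D: √((0.1073·111.32)² + (0.0309·61.57)²) = √(142.674329 + 3.619556) = 12.0952 km
E: √((-0.0371·111.32)² + (0.0017·61.57)²) = √(17.056669 + 0.010956) = 4.1313 km
F: √((-0.0671·111.32)² + (-0.0284·61.57)²) = √(55.794506 + 3.057560) = 7.6715 km
G: √((-0.0436·111.32)² + (0.0351·61.57)²) = √(23.556967 + 4.670383) = 5.3129 km
H: √((0.0669·111.32)² + (-0.0940·61.57)²) = √(55.462396 + 33.496082) = 9.4318 km
I: √((0.0328·111.32)² + (-0.0228·61.57)²) = √(13.331962 + 1.970643) = 3.9119 km
J: √((0.0152·111.32)² + (0.0373·61.57)²) = √(2.863081 + 5.274192) = 2.8526 km
K: √((-0.0671·111.32)² + (0.0742·61.57)²) = √(55.794506 + 20.871137) = 8.7559 km
L: √((-0.0005·111.32)² + (-0.0345·61.57)²) = √(0.003098 + 4.512077) = 2.1249 km
M: √((0.1238·111.32)² + (0.0280·61.57)²) = √(189.927427 + 2.972038) = 13.8888 km
N: √((-0.0029·111.32)² + (0.0808·61.57)²) = √(0.104218 + 24.749192) = 4.9853 km
O: √((0.1077·111.32)² + (0.0191·61.57)²) = √(143.740053 + 1.382945) = 12.0467 km
Minimum: L at 2.1249 km.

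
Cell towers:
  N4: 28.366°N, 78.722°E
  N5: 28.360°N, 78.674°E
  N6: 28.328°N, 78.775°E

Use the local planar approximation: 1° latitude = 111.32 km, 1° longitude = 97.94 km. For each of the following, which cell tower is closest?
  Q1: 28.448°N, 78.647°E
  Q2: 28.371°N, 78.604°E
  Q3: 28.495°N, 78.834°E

Q1 at 28.448°N, 78.647°E:
  N4: 11.717 km
  N5: 10.147 km
  N6: 18.320 km
  → nearest: N5 (10.147 km)
Q2 at 28.371°N, 78.604°E:
  N4: 11.570 km
  N5: 6.964 km
  N6: 17.418 km
  → nearest: N5 (6.964 km)
Q3 at 28.495°N, 78.834°E:
  N4: 18.070 km
  N5: 21.712 km
  N6: 19.468 km
  → nearest: N4 (18.070 km)

Q1→N5; Q2→N5; Q3→N4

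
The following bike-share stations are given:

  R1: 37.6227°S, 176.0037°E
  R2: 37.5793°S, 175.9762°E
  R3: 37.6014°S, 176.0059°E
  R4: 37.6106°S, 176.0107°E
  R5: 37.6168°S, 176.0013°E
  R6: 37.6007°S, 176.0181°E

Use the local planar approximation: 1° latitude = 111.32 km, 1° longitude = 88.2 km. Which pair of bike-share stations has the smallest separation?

R1 and R5

Pairwise distances:
R1–R2: 5.4060 km
R1–R3: 2.3790 km
R1–R4: 1.4817 km
R1–R5: 0.6901 km
R1–R6: 2.7588 km
R2–R3: 3.5937 km
R2–R4: 4.6260 km
R2–R5: 4.7252 km
R2–R6: 4.3969 km
R3–R4: 1.1082 km
R3–R5: 1.7617 km
R3–R6: 1.0789 km
R4–R5: 1.0788 km
R4–R6: 1.2808 km
R5–R6: 2.3255 km
Closest pair: R1–R5 at 0.6901 km.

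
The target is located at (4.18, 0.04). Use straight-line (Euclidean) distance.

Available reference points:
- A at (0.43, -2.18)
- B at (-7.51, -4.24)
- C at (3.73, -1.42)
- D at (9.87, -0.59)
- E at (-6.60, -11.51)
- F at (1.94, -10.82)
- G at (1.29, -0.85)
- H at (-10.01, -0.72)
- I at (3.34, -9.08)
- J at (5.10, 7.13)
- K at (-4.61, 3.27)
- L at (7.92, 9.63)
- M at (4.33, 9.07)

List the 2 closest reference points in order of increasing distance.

Distances from (4.18, 0.04):
A: 4.36
B: 12.45
C: 1.53
D: 5.72
E: 15.80
F: 11.09
G: 3.02
H: 14.21
I: 9.16
J: 7.15
K: 9.36
L: 10.29
M: 9.03
Sorted: C (1.53) < G (3.02) < A (4.36) < D (5.72) < …

C, G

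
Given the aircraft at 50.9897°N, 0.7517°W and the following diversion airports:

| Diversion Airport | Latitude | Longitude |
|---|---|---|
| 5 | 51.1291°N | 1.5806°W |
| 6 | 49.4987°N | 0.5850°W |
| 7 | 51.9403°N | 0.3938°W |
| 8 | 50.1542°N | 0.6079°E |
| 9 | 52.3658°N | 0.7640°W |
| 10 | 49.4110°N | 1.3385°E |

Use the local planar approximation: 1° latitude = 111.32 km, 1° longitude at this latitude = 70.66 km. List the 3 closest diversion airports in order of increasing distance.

Distances from 50.9897°N, 0.7517°W:
5: 60.5909 km
6: 166.3956 km
7: 108.8007 km
8: 133.7153 km
9: 153.1899 km
10: 229.5610 km
Sorted: 5 (60.5909 km) < 7 (108.8007 km) < 8 (133.7153 km) < 9 (153.1899 km) < 6 (166.3956 km) < …

5, 7, 8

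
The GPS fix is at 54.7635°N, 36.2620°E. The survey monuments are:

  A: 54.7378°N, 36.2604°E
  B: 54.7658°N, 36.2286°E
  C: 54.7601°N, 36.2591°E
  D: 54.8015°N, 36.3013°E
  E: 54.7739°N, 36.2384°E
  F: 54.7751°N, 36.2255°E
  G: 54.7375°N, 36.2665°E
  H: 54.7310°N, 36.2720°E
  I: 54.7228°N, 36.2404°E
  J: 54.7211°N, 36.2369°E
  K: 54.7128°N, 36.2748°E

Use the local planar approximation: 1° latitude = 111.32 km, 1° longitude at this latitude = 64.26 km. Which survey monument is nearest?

C

Distances from 54.7635°N, 36.2620°E:
A: √((-0.0257·111.32)² + (-0.0016·64.26)²) = √(8.184886 + 0.010571) = 2.8628 km
B: √((0.0023·111.32)² + (-0.0334·64.26)²) = √(0.065554 + 4.606535) = 2.1615 km
C: √((-0.0034·111.32)² + (-0.0029·64.26)²) = √(0.143253 + 0.034728) = 0.4219 km
D: √((0.0380·111.32)² + (0.0393·64.26)²) = √(17.894254 + 6.377736) = 4.9267 km
E: √((0.0104·111.32)² + (-0.0236·64.26)²) = √(1.340334 + 2.299881) = 1.9079 km
F: √((0.0116·111.32)² + (-0.0365·64.26)²) = √(1.667487 + 5.501323) = 2.6775 km
G: √((-0.0260·111.32)² + (0.0045·64.26)²) = √(8.377088 + 0.083619) = 2.9087 km
H: √((-0.0325·111.32)² + (0.0100·64.26)²) = √(13.089200 + 0.412935) = 3.6745 km
I: √((-0.0407·111.32)² + (-0.0216·64.26)²) = √(20.527460 + 1.926588) = 4.7386 km
J: √((-0.0424·111.32)² + (-0.0251·64.26)²) = √(22.278098 + 2.601530) = 4.9879 km
K: √((-0.0507·111.32)² + (0.0128·64.26)²) = √(31.853878 + 0.676552) = 5.7035 km
Minimum: C at 0.4219 km.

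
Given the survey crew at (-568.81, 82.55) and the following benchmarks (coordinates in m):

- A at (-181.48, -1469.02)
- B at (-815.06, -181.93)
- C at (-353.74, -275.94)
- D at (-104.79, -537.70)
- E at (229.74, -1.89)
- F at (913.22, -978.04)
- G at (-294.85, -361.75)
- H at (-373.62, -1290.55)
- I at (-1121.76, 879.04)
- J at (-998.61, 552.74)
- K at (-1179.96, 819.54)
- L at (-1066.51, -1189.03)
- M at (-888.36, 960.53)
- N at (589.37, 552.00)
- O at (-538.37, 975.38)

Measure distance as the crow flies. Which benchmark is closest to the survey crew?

B

Distances from (-568.81, 82.55):
A: √((387.33)² + (-1551.57)²) = √(150024.5289 + 2407369.4649) = 1599.19 m
B: √((-246.25)² + (-264.48)²) = √(60639.0625 + 69949.6704) = 361.37 m
C: √((215.07)² + (-358.49)²) = √(46255.1049 + 128515.0801) = 418.06 m
D: √((464.02)² + (-620.25)²) = √(215314.5604 + 384710.0625) = 774.61 m
E: √((798.55)² + (-84.44)²) = √(637682.1025 + 7130.1136) = 803.00 m
F: √((1482.03)² + (-1060.59)²) = √(2196412.9209 + 1124851.1481) = 1822.43 m
G: √((273.96)² + (-444.30)²) = √(75054.0816 + 197402.4900) = 521.97 m
H: √((195.19)² + (-1373.10)²) = √(38099.1361 + 1885403.6100) = 1386.90 m
I: √((-552.95)² + (796.49)²) = √(305753.7025 + 634396.3201) = 969.61 m
J: √((-429.80)² + (470.19)²) = √(184728.0400 + 221078.6361) = 637.03 m
K: √((-611.15)² + (736.99)²) = √(373504.3225 + 543154.2601) = 957.42 m
L: √((-497.70)² + (-1271.58)²) = √(247705.2900 + 1616915.6964) = 1365.51 m
M: √((-319.55)² + (877.98)²) = √(102112.2025 + 770848.8804) = 934.32 m
N: √((1158.18)² + (469.45)²) = √(1341380.9124 + 220383.3025) = 1249.71 m
O: √((30.44)² + (892.83)²) = √(926.5936 + 797145.4089) = 893.35 m
Minimum: B at 361.37 m.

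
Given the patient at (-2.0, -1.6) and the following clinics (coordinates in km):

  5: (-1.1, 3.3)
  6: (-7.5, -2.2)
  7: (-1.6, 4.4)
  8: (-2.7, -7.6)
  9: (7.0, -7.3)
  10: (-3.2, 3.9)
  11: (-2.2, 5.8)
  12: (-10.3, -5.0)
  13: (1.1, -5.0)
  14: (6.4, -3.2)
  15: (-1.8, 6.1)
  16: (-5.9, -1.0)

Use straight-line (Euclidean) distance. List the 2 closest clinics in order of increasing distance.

Distances from (-2.0, -1.6):
5: √((0.9)² + (4.9)²) = √(0.8100 + 24.0100) = 4.98 km
6: √((-5.5)² + (-0.6)²) = √(30.2500 + 0.3600) = 5.53 km
7: √((0.4)² + (6.0)²) = √(0.1600 + 36.0000) = 6.01 km
8: √((-0.7)² + (-6.0)²) = √(0.4900 + 36.0000) = 6.04 km
9: √((9.0)² + (-5.7)²) = √(81.0000 + 32.4900) = 10.65 km
10: √((-1.2)² + (5.5)²) = √(1.4400 + 30.2500) = 5.63 km
11: √((-0.2)² + (7.4)²) = √(0.0400 + 54.7600) = 7.40 km
12: √((-8.3)² + (-3.4)²) = √(68.8900 + 11.5600) = 8.97 km
13: √((3.1)² + (-3.4)²) = √(9.6100 + 11.5600) = 4.60 km
14: √((8.4)² + (-1.6)²) = √(70.5600 + 2.5600) = 8.55 km
15: √((0.2)² + (7.7)²) = √(0.0400 + 59.2900) = 7.70 km
16: √((-3.9)² + (0.6)²) = √(15.2100 + 0.3600) = 3.95 km
Sorted: 16 (3.95 km) < 13 (4.60 km) < 5 (4.98 km) < 6 (5.53 km) < …

16, 13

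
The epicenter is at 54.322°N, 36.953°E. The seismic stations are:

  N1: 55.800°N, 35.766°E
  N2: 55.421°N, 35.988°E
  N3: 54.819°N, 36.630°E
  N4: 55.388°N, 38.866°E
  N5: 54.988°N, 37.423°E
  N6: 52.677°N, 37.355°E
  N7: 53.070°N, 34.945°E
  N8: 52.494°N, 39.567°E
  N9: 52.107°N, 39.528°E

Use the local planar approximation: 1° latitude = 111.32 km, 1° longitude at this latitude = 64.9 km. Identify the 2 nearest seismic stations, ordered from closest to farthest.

N3, N5

Distances from 54.322°N, 36.953°E:
N1: √((1.478·111.32)² + (-1.187·64.9)²) = √(27070.43680 + 5934.59152) = 181.673 km
N2: √((1.099·111.32)² + (-0.965·64.9)²) = √(14967.24198 + 3922.32901) = 137.439 km
N3: √((0.497·111.32)² + (-0.323·64.9)²) = √(3060.97070 + 439.43479) = 59.164 km
N4: √((1.066·111.32)² + (1.913·64.9)²) = √(14081.88537 + 15414.14122) = 171.744 km
N5: √((0.666·111.32)² + (0.470·64.9)²) = √(5496.60911 + 930.43301) = 80.169 km
N6: √((-1.645·111.32)² + (0.402·64.9)²) = √(33533.44714 + 680.67766) = 184.971 km
N7: √((-1.252·111.32)² + (-2.008·64.9)²) = √(19424.73278 + 16983.09389) = 190.808 km
N8: √((-1.828·111.32)² + (2.614·64.9)²) = √(41409.38477 + 28780.64748) = 264.934 km
N9: √((-2.215·111.32)² + (2.575·64.9)²) = √(60798.63885 + 27928.25881) = 297.871 km
Sorted: N3 (59.164 km) < N5 (80.169 km) < N2 (137.439 km) < N4 (171.744 km) < …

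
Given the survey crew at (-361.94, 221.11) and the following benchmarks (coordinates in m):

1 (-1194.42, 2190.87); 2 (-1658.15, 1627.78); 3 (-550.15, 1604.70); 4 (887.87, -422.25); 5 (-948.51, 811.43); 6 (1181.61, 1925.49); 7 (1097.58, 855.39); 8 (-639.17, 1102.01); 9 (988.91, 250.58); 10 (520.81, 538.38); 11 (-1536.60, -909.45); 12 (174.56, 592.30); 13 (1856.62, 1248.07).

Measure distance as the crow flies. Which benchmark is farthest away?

13

Distances from (-361.94, 221.11):
1: √((-832.48)² + (1969.76)²) = √(693022.9504 + 3879954.4576) = 2138.45 m
2: √((-1296.21)² + (1406.67)²) = √(1680160.3641 + 1978720.4889) = 1912.82 m
3: √((-188.21)² + (1383.59)²) = √(35423.0041 + 1914321.2881) = 1396.33 m
4: √((1249.81)² + (-643.36)²) = √(1562025.0361 + 413912.0896) = 1405.68 m
5: √((-586.57)² + (590.32)²) = √(344064.3649 + 348477.7024) = 832.19 m
6: √((1543.55)² + (1704.38)²) = √(2382546.6025 + 2904911.1844) = 2299.45 m
7: √((1459.52)² + (634.28)²) = √(2130198.6304 + 402311.1184) = 1591.39 m
8: √((-277.23)² + (880.90)²) = √(76856.4729 + 775984.8100) = 923.49 m
9: √((1350.85)² + (29.47)²) = √(1824795.7225 + 868.4809) = 1351.17 m
10: √((882.75)² + (317.27)²) = √(779247.5625 + 100660.2529) = 938.03 m
11: √((-1174.66)² + (-1130.56)²) = √(1379826.1156 + 1278165.9136) = 1630.33 m
12: √((536.50)² + (371.19)²) = √(287832.2500 + 137782.0161) = 652.39 m
13: √((2218.56)² + (1026.96)²) = √(4922008.4736 + 1054646.8416) = 2444.72 m
Maximum: 13 at 2444.72 m.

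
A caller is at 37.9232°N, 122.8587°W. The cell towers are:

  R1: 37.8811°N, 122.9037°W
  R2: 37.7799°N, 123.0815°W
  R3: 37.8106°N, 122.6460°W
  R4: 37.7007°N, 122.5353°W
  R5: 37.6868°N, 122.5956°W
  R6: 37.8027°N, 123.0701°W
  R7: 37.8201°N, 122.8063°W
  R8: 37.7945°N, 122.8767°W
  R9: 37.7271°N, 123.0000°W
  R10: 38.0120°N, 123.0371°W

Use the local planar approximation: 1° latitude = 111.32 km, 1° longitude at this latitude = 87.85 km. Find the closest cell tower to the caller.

Distances from 37.9232°N, 122.8587°W:
R1: 6.1312 km
R2: 25.2502 km
R3: 22.5005 km
R4: 37.6916 km
R5: 35.0251 km
R6: 22.9093 km
R7: 12.3659 km
R8: 14.4139 km
R9: 25.1123 km
R10: 18.5295 km
Minimum: R1 at 6.1312 km.

R1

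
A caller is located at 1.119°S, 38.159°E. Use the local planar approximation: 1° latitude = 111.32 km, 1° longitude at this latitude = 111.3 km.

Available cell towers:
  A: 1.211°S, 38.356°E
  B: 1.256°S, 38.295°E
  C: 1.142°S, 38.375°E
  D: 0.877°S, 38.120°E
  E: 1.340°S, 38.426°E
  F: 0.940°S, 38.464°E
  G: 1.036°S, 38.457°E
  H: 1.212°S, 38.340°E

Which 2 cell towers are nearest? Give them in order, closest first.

Distances from 1.119°S, 38.159°E:
A: √((-0.092·111.32)² + (0.197·111.3)²) = √(104.88709 + 480.75386) = 24.200 km
B: √((-0.137·111.32)² + (0.136·111.3)²) = √(232.58812 + 229.12271) = 21.487 km
C: √((-0.023·111.32)² + (0.216·111.3)²) = √(6.55544 + 577.96006) = 24.177 km
D: √((0.242·111.32)² + (-0.039·111.3)²) = √(725.73343 + 18.84168) = 27.287 km
E: √((-0.221·111.32)² + (0.267·111.3)²) = √(605.24463 + 883.10603) = 38.579 km
F: √((0.179·111.32)² + (0.305·111.3)²) = √(397.05663 + 1152.36486) = 39.363 km
G: √((0.083·111.32)² + (0.298·111.3)²) = √(85.36947 + 1100.07642) = 34.430 km
H: √((-0.093·111.32)² + (0.181·111.3)²) = √(107.17964 + 405.83311) = 22.650 km
Sorted: B (21.487 km) < H (22.650 km) < C (24.177 km) < A (24.200 km) < …

B, H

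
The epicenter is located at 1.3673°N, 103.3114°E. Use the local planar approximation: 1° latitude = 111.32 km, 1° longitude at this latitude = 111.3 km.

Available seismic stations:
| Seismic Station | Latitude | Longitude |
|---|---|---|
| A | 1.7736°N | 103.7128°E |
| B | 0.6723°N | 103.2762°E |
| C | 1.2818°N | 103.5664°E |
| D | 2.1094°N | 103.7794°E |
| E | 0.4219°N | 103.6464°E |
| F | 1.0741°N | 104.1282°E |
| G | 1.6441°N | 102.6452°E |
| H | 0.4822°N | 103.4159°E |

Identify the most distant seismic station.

E

Distances from 1.3673°N, 103.3114°E:
A: √((0.4063·111.32)² + (0.4014·111.3)²) = √(2045.691026 + 1995.928893) = 63.5737 km
B: √((-0.6950·111.32)² + (-0.0352·111.3)²) = √(5985.714583 + 15.348843) = 77.4665 km
C: √((-0.0855·111.32)² + (0.2550·111.3)²) = √(90.589659 + 805.509542) = 29.9349 km
D: √((0.7421·111.32)² + (0.4680·111.3)²) = √(6824.506606 + 2713.201415) = 97.6612 km
E: √((-0.9454·111.32)² + (0.3350·111.3)²) = √(11075.863409 + 1390.208510) = 111.6516 km
F: √((-0.2932·111.32)² + (0.8168·111.3)²) = √(1065.305888 + 8264.599009) = 96.5914 km
G: √((0.2768·111.32)² + (-0.6662·111.3)²) = √(949.464141 + 5497.934802) = 80.2957 km
H: √((-0.8851·111.32)² + (0.1045·111.3)²) = √(9708.029264 + 135.276672) = 99.2134 km
Maximum: E at 111.6516 km.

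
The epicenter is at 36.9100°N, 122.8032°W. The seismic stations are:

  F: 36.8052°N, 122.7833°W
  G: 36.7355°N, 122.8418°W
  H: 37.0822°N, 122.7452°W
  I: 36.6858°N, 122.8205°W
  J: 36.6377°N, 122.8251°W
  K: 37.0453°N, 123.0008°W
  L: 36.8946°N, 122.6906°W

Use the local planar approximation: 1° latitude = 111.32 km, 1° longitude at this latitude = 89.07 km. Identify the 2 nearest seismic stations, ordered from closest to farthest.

L, F

Distances from 36.9100°N, 122.8032°W:
F: 11.8002 km
G: 19.7272 km
H: 19.8532 km
I: 25.0055 km
J: 30.3751 km
K: 23.1651 km
L: 10.1747 km
Sorted: L (10.1747 km) < F (11.8002 km) < G (19.7272 km) < H (19.8532 km) < …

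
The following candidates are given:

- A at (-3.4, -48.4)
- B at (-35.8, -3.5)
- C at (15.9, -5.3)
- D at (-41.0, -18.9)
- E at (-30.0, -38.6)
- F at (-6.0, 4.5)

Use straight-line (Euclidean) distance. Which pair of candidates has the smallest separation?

B and D

Pairwise distances:
A–B: √((-32.4)² + (44.9)²) = √(1049.760 + 2016.010) = 55.4
A–C: √((19.3)² + (43.1)²) = √(372.490 + 1857.610) = 47.2
A–D: √((-37.6)² + (29.5)²) = √(1413.760 + 870.250) = 47.8
A–E: √((-26.6)² + (9.8)²) = √(707.560 + 96.040) = 28.3
A–F: √((-2.6)² + (52.9)²) = √(6.760 + 2798.410) = 53.0
B–C: √((51.7)² + (-1.8)²) = √(2672.890 + 3.240) = 51.7
B–D: √((-5.2)² + (-15.4)²) = √(27.040 + 237.160) = 16.3
B–E: √((5.8)² + (-35.1)²) = √(33.640 + 1232.010) = 35.6
B–F: √((29.8)² + (8.0)²) = √(888.040 + 64.000) = 30.9
C–D: √((-56.9)² + (-13.6)²) = √(3237.610 + 184.960) = 58.5
C–E: √((-45.9)² + (-33.3)²) = √(2106.810 + 1108.890) = 56.7
C–F: √((-21.9)² + (9.8)²) = √(479.610 + 96.040) = 24.0
D–E: √((11.0)² + (-19.7)²) = √(121.000 + 388.090) = 22.6
D–F: √((35.0)² + (23.4)²) = √(1225.000 + 547.560) = 42.1
E–F: √((24.0)² + (43.1)²) = √(576.000 + 1857.610) = 49.3
Closest pair: B–D at 16.3.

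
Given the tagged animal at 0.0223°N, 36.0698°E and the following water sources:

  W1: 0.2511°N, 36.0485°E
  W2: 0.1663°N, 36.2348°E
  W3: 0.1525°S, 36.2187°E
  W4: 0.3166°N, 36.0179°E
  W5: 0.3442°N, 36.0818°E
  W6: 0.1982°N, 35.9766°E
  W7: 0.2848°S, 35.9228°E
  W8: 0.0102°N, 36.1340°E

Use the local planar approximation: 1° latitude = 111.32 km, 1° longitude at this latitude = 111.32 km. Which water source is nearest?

W8

Distances from 0.0223°N, 36.0698°E:
W1: √((0.2288·111.32)² + (-0.0213·111.32)²) = √(648.721715 + 5.622191) = 25.5801 km
W2: √((0.1440·111.32)² + (0.1650·111.32)²) = √(256.963465 + 337.376077) = 24.3791 km
W3: √((-0.1748·111.32)² + (0.1489·111.32)²) = √(378.642407 + 274.748792) = 25.5615 km
W4: √((0.2943·111.32)² + (-0.0519·111.32)²) = √(1073.314310 + 33.379599) = 33.2670 km
W5: √((0.3219·111.32)² + (0.0120·111.32)²) = √(1284.068963 + 1.784469) = 35.8588 km
W6: √((0.1759·111.32)² + (-0.0932·111.32)²) = √(383.422923 + 107.641123) = 22.1600 km
W7: √((-0.3071·111.32)² + (-0.1470·111.32)²) = √(1168.708031 + 267.781805) = 37.9011 km
W8: √((-0.0121·111.32)² + (0.0642·111.32)²) = √(1.814334 + 51.075950) = 7.2726 km
Minimum: W8 at 7.2726 km.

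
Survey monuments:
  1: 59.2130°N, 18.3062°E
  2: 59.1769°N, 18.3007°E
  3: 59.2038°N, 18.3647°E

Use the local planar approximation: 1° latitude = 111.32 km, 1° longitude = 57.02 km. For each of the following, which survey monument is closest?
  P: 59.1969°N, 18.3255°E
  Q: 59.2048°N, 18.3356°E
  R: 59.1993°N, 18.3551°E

P at 59.1969°N, 18.3255°E:
  1: √((0.0161·111.32)² + (-0.0193·57.02)²) = √(3.212167 + 1.211069) = 2.1031 km
  2: √((-0.0200·111.32)² + (-0.0248·57.02)²) = √(4.956857 + 1.999667) = 2.6375 km
  3: √((0.0069·111.32)² + (0.0392·57.02)²) = √(0.589990 + 4.996048) = 2.3635 km
  → nearest: 1 (2.1031 km)
Q at 59.2048°N, 18.3356°E:
  1: √((0.0082·111.32)² + (-0.0294·57.02)²) = √(0.833248 + 2.810277) = 1.9088 km
  2: √((-0.0279·111.32)² + (-0.0349·57.02)²) = √(9.646168 + 3.960092) = 3.6887 km
  3: √((-0.0010·111.32)² + (0.0291·57.02)²) = √(0.012392 + 2.753217) = 1.6630 km
  → nearest: 3 (1.6630 km)
R at 59.1993°N, 18.3551°E:
  1: √((0.0137·111.32)² + (-0.0489·57.02)²) = √(2.325881 + 7.774494) = 3.1781 km
  2: √((-0.0224·111.32)² + (-0.0544·57.02)²) = √(6.217881 + 9.621709) = 3.9799 km
  3: √((0.0045·111.32)² + (0.0096·57.02)²) = √(0.250941 + 0.299638) = 0.7420 km
  → nearest: 3 (0.7420 km)

P→1; Q→3; R→3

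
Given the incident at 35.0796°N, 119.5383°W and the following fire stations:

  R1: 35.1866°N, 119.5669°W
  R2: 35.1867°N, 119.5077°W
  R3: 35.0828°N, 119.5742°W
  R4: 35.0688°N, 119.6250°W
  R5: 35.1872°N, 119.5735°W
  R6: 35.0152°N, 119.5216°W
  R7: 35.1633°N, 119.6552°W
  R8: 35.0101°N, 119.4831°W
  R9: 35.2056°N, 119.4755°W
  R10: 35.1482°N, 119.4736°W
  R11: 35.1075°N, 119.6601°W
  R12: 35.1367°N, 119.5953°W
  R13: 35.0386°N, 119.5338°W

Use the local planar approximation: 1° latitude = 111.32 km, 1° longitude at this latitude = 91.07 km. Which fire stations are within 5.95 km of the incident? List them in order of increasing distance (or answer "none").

Distances from 35.0796°N, 119.5383°W:
R1: 12.1927 km
R2: 12.2437 km
R3: 3.2888 km
R4: 7.9868 km
R5: 12.3996 km
R6: 7.3286 km
R7: 14.1476 km
R8: 9.2265 km
R9: 15.1475 km
R10: 9.6455 km
R11: 11.5189 km
R12: 8.2067 km
R13: 4.5825 km
Threshold 5.95 km: R3 (3.2888 km), R13 (4.5825 km) are within range.

R3, R13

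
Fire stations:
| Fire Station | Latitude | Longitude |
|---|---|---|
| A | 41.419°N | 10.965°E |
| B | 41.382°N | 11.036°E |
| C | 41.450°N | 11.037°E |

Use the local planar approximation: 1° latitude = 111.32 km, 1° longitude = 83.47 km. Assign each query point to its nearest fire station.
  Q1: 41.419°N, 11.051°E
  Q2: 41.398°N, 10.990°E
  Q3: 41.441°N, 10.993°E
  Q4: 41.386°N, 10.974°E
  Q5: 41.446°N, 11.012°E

Q1→C; Q2→A; Q3→A; Q4→A; Q5→C

Q1 at 41.419°N, 11.051°E:
  A: √((0.000·111.32)² + (-0.086·83.47)²) = √(0.00000 + 51.52971) = 7.178 km
  B: √((-0.037·111.32)² + (-0.015·83.47)²) = √(16.96484 + 1.56763) = 4.305 km
  C: √((0.031·111.32)² + (-0.014·83.47)²) = √(11.90885 + 1.36558) = 3.643 km
  → nearest: C (3.643 km)
Q2 at 41.398°N, 10.990°E:
  A: √((0.021·111.32)² + (-0.025·83.47)²) = √(5.46493 + 4.35453) = 3.134 km
  B: √((-0.016·111.32)² + (0.046·83.47)²) = √(3.17239 + 14.74268) = 4.233 km
  C: √((0.052·111.32)² + (0.047·83.47)²) = √(33.50835 + 15.39064) = 6.993 km
  → nearest: A (3.134 km)
Q3 at 41.441°N, 10.993°E:
  A: √((-0.022·111.32)² + (-0.028·83.47)²) = √(5.99780 + 5.46232) = 3.385 km
  B: √((-0.059·111.32)² + (0.043·83.47)²) = √(43.13705 + 12.88243) = 7.485 km
  C: √((0.009·111.32)² + (0.044·83.47)²) = √(1.00376 + 13.48858) = 3.807 km
  → nearest: A (3.385 km)
Q4 at 41.386°N, 10.974°E:
  A: √((0.033·111.32)² + (-0.009·83.47)²) = √(13.49504 + 0.56435) = 3.750 km
  B: √((-0.004·111.32)² + (0.062·83.47)²) = √(0.19827 + 26.78207) = 5.194 km
  C: √((0.064·111.32)² + (0.063·83.47)²) = √(50.75822 + 27.65298) = 8.855 km
  → nearest: A (3.750 km)
Q5 at 41.446°N, 11.012°E:
  A: √((-0.027·111.32)² + (-0.047·83.47)²) = √(9.03387 + 15.39064) = 4.942 km
  B: √((-0.064·111.32)² + (0.024·83.47)²) = √(50.75822 + 4.01313) = 7.401 km
  C: √((0.004·111.32)² + (0.025·83.47)²) = √(0.19827 + 4.35453) = 2.134 km
  → nearest: C (2.134 km)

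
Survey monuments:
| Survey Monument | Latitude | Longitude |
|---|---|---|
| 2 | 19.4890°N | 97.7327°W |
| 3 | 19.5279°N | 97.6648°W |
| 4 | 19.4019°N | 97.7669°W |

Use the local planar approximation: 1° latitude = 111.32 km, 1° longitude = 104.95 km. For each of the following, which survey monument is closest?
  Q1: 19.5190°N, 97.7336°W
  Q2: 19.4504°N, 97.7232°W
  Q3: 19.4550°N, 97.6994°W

Q1 at 19.5190°N, 97.7336°W:
  2: 3.3409 km
  3: 7.2882 km
  4: 13.4959 km
  → nearest: 2 (3.3409 km)
Q2 at 19.4504°N, 97.7232°W:
  2: 4.4111 km
  3: 10.5828 km
  4: 7.0840 km
  → nearest: 2 (4.4111 km)
Q3 at 19.4550°N, 97.6994°W:
  2: 5.1516 km
  3: 8.8906 km
  4: 9.2264 km
  → nearest: 2 (5.1516 km)

Q1→2; Q2→2; Q3→2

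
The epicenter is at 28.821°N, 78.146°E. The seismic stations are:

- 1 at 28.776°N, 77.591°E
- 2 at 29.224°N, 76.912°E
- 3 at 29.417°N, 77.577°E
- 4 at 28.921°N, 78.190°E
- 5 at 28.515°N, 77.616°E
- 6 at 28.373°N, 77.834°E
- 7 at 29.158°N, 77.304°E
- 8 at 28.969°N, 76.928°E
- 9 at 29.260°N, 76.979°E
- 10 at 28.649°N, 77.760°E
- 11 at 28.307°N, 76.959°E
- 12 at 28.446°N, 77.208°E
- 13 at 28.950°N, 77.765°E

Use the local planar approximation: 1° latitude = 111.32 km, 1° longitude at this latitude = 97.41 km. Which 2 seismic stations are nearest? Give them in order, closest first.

Distances from 28.821°N, 78.146°E:
1: 54.294 km
2: 128.303 km
3: 86.452 km
4: 11.929 km
5: 61.852 km
6: 58.402 km
7: 90.192 km
8: 119.784 km
9: 123.737 km
10: 42.195 km
11: 129.009 km
12: 100.455 km
13: 39.795 km
Sorted: 4 (11.929 km) < 13 (39.795 km) < 10 (42.195 km) < 1 (54.294 km) < …

4, 13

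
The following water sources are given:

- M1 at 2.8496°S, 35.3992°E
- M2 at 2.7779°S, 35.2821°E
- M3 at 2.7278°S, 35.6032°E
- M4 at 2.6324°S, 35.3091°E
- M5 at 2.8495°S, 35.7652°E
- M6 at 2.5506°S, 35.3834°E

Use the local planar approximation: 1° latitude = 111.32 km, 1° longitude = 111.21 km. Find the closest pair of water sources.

M4 and M6

Pairwise distances:
M4–M6: 12.2961 km
M1–M2: 15.2741 km
M2–M4: 16.4730 km
M3–M5: 22.5414 km
M1–M4: 26.1727 km
M1–M3: 26.4298 km
M2–M6: 27.6976 km
M3–M6: 31.4105 km
M1–M6: 33.3310 km
M3–M4: 34.3878 km
M2–M3: 36.1424 km
M1–M5: 40.7029 km
M5–M6: 53.9442 km
M2–M5: 54.3136 km
M4–M5: 56.1861 km
Closest pair: M4–M6 at 12.2961 km.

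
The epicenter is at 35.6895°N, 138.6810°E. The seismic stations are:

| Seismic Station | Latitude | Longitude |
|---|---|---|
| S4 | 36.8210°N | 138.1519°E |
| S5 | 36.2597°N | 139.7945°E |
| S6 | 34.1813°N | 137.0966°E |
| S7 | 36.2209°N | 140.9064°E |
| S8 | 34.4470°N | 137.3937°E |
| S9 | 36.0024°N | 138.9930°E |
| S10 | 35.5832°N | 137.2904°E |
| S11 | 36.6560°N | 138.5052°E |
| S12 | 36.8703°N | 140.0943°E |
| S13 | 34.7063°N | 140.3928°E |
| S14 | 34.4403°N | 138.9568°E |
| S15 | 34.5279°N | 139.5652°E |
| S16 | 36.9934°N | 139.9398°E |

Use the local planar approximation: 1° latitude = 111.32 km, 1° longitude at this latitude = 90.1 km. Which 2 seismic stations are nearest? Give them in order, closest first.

Distances from 35.6895°N, 138.6810°E:
S4: √((1.1315·111.32)² + (-0.5291·90.1)²) = √(15865.563876 + 2272.611003) = 134.6780 km
S5: √((0.5702·111.32)² + (1.1135·90.1)²) = √(4029.032970 + 10065.376504) = 118.7199 km
S6: √((-1.5082·111.32)² + (-1.5844·90.1)²) = √(28188.000351 + 20378.830140) = 220.3788 km
S7: √((0.5314·111.32)² + (2.2254·90.1)²) = √(3499.367028 + 40203.674613) = 209.0527 km
S8: √((-1.2425·111.32)² + (-1.2873·90.1)²) = √(19131.066888 + 13452.689564) = 180.5097 km
S9: √((0.3129·111.32)² + (0.3120·90.1)²) = √(1213.270175 + 790.239565) = 44.7606 km
S10: √((-0.1063·111.32)² + (-1.3906·90.1)²) = √(140.027368 + 15698.350884) = 125.8506 km
S11: √((0.9665·111.32)² + (-0.1758·90.1)²) = √(11575.775941 + 250.892295) = 108.7505 km
S12: √((1.1808·111.32)² + (1.4133·90.1)²) = √(17278.223374 + 16215.050287) = 183.0117 km
S13: √((-0.9832·111.32)² + (1.7118·90.1)²) = √(11979.263974 + 23787.873813) = 189.1220 km
S14: √((-1.2492·111.32)² + (0.2758·90.1)²) = √(19337.946146 + 617.501626) = 141.2638 km
S15: √((-1.1616·111.32)² + (0.8842·90.1)²) = √(16720.898170 + 6346.738476) = 151.8803 km
S16: √((1.3039·111.32)² + (1.2588·90.1)²) = √(21068.565464 + 12863.615504) = 184.2069 km
Sorted: S9 (44.7606 km) < S11 (108.7505 km) < S5 (118.7199 km) < S10 (125.8506 km) < …

S9, S11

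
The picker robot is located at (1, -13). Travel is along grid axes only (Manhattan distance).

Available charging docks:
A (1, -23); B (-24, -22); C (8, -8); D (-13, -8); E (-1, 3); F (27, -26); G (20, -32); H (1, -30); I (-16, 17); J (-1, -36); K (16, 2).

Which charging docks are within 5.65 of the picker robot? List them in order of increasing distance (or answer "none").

none

Distances from (1, -13):
A: 10
B: 34
C: 12
D: 19
E: 18
F: 39
G: 38
H: 17
I: 47
J: 25
K: 30
Threshold 5.65: none within range.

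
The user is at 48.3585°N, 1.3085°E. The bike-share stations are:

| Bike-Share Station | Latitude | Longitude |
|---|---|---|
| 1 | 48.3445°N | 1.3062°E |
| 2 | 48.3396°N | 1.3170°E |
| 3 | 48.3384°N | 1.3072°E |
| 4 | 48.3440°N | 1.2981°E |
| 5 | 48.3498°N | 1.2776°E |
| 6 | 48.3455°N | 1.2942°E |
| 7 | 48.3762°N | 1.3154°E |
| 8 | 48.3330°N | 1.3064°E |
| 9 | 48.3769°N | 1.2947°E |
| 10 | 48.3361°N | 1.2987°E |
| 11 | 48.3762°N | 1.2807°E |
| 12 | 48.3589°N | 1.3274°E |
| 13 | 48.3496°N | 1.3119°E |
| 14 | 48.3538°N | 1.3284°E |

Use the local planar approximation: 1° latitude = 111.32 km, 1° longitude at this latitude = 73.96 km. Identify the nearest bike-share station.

Distances from 48.3585°N, 1.3085°E:
1: √((-0.0140·111.32)² + (-0.0023·73.96)²) = √(2.428860 + 0.028937) = 1.5677 km
2: √((-0.0189·111.32)² + (0.0085·73.96)²) = √(4.426597 + 0.395213) = 2.1959 km
3: √((-0.0201·111.32)² + (-0.0013·73.96)²) = √(5.006549 + 0.009244) = 2.2396 km
4: √((-0.0145·111.32)² + (-0.0104·73.96)²) = √(2.605448 + 0.591644) = 1.7880 km
5: √((-0.0087·111.32)² + (-0.0309·73.96)²) = √(0.937961 + 5.222889) = 2.4821 km
6: √((-0.0130·111.32)² + (-0.0143·73.96)²) = √(2.094272 + 1.118577) = 1.7924 km
7: √((0.0177·111.32)² + (0.0069·73.96)²) = √(3.882334 + 0.260431) = 2.0354 km
8: √((-0.0255·111.32)² + (-0.0021·73.96)²) = √(8.057991 + 0.024123) = 2.8429 km
9: √((0.0184·111.32)² + (-0.0138·73.96)²) = √(4.195484 + 1.041722) = 2.2885 km
10: √((-0.0224·111.32)² + (-0.0098·73.96)²) = √(6.217881 + 0.525347) = 2.5968 km
11: √((0.0177·111.32)² + (-0.0278·73.96)²) = √(3.882334 + 4.227498) = 2.8478 km
12: √((0.0004·111.32)² + (0.0189·73.96)²) = √(0.001983 + 1.953968) = 1.3986 km
13: √((-0.0089·111.32)² + (0.0034·73.96)²) = √(0.981582 + 0.063234) = 1.0222 km
14: √((-0.0047·111.32)² + (0.0199·73.96)²) = √(0.273742 + 2.166207) = 1.5620 km
Minimum: 13 at 1.0222 km.

13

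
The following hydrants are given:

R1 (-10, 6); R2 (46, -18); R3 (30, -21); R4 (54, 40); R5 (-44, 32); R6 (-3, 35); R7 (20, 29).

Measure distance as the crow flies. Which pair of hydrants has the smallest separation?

Pairwise distances:
R1–R2: 60.9
R1–R3: 48.3
R1–R4: 72.5
R1–R5: 42.8
R1–R6: 29.8
R1–R7: 37.8
R2–R3: 16.3
R2–R4: 58.5
R2–R5: 103.0
R2–R6: 72.2
R2–R7: 53.7
R3–R4: 65.6
R3–R5: 91.0
R3–R6: 65.0
R3–R7: 51.0
R4–R5: 98.3
R4–R6: 57.2
R4–R7: 35.7
R5–R6: 41.1
R5–R7: 64.1
R6–R7: 23.8
Closest pair: R2–R3 at 16.3.

R2 and R3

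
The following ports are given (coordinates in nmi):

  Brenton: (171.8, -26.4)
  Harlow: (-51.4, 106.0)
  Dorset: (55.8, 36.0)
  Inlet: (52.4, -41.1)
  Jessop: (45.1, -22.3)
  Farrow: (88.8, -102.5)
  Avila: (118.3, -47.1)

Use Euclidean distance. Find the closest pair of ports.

Inlet and Jessop

Pairwise distances:
Brenton–Harlow: √((-223.2)² + (132.4)²) = √(49818.240 + 17529.760) = 259.5 nmi
Brenton–Dorset: √((-116.0)² + (62.4)²) = √(13456.000 + 3893.760) = 131.7 nmi
Brenton–Inlet: √((-119.4)² + (-14.7)²) = √(14256.360 + 216.090) = 120.3 nmi
Brenton–Jessop: √((-126.7)² + (4.1)²) = √(16052.890 + 16.810) = 126.8 nmi
Brenton–Farrow: √((-83.0)² + (-76.1)²) = √(6889.000 + 5791.210) = 112.6 nmi
Brenton–Avila: √((-53.5)² + (-20.7)²) = √(2862.250 + 428.490) = 57.4 nmi
Harlow–Dorset: √((107.2)² + (-70.0)²) = √(11491.840 + 4900.000) = 128.0 nmi
Harlow–Inlet: √((103.8)² + (-147.1)²) = √(10774.440 + 21638.410) = 180.0 nmi
Harlow–Jessop: √((96.5)² + (-128.3)²) = √(9312.250 + 16460.890) = 160.5 nmi
Harlow–Farrow: √((140.2)² + (-208.5)²) = √(19656.040 + 43472.250) = 251.3 nmi
Harlow–Avila: √((169.7)² + (-153.1)²) = √(28798.090 + 23439.610) = 228.6 nmi
Dorset–Inlet: √((-3.4)² + (-77.1)²) = √(11.560 + 5944.410) = 77.2 nmi
Dorset–Jessop: √((-10.7)² + (-58.3)²) = √(114.490 + 3398.890) = 59.3 nmi
Dorset–Farrow: √((33.0)² + (-138.5)²) = √(1089.000 + 19182.250) = 142.4 nmi
Dorset–Avila: √((62.5)² + (-83.1)²) = √(3906.250 + 6905.610) = 104.0 nmi
Inlet–Jessop: √((-7.3)² + (18.8)²) = √(53.290 + 353.440) = 20.2 nmi
Inlet–Farrow: √((36.4)² + (-61.4)²) = √(1324.960 + 3769.960) = 71.4 nmi
Inlet–Avila: √((65.9)² + (-6.0)²) = √(4342.810 + 36.000) = 66.2 nmi
Jessop–Farrow: √((43.7)² + (-80.2)²) = √(1909.690 + 6432.040) = 91.3 nmi
Jessop–Avila: √((73.2)² + (-24.8)²) = √(5358.240 + 615.040) = 77.3 nmi
Farrow–Avila: √((29.5)² + (55.4)²) = √(870.250 + 3069.160) = 62.8 nmi
Closest pair: Inlet–Jessop at 20.2 nmi.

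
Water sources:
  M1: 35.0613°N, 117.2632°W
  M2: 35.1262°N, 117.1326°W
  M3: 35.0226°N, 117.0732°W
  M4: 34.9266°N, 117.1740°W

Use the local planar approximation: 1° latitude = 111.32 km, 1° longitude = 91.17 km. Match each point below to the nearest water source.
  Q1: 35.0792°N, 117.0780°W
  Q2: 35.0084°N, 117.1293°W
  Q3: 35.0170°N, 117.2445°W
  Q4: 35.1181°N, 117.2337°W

Q1→M3; Q2→M3; Q3→M1; Q4→M1

Q1 at 35.0792°N, 117.0780°W:
  M1: 17.0019 km
  M2: 7.2217 km
  M3: 6.3159 km
  M4: 19.1096 km
  → nearest: M3 (6.3159 km)
Q2 at 35.0084°N, 117.1293°W:
  M1: 13.5538 km
  M2: 13.1169 km
  M3: 5.3533 km
  M4: 9.9763 km
  → nearest: M3 (5.3533 km)
Q3 at 35.0170°N, 117.2445°W:
  M1: 5.2179 km
  M2: 15.8698 km
  M3: 15.6299 km
  M4: 11.9408 km
  → nearest: M1 (5.2179 km)
Q4 at 35.1181°N, 117.2337°W:
  M1: 6.8712 km
  M2: 9.2613 km
  M3: 18.0870 km
  M4: 22.0016 km
  → nearest: M1 (6.8712 km)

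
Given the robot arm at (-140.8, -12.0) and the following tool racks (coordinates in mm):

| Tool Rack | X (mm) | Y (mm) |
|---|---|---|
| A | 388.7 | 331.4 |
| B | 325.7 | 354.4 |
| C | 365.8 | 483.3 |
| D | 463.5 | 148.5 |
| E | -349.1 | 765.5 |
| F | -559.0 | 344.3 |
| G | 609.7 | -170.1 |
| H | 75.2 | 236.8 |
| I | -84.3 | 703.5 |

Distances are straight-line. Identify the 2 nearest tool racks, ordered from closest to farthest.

Distances from (-140.8, -12.0):
A: 631.1 mm
B: 593.2 mm
C: 708.5 mm
D: 625.3 mm
E: 804.9 mm
F: 549.4 mm
G: 767.0 mm
H: 329.5 mm
I: 717.7 mm
Sorted: H (329.5 mm) < F (549.4 mm) < B (593.2 mm) < D (625.3 mm) < …

H, F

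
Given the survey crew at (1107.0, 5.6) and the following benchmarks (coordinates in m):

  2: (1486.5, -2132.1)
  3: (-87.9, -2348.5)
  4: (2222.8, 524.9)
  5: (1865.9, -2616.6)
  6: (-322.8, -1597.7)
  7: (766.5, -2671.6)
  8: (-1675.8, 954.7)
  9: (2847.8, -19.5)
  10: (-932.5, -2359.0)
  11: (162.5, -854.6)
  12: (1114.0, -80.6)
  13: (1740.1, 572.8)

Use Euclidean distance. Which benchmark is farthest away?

Distances from (1107.0, 5.6):
2: 2171.1 m
3: 2640.0 m
4: 1230.7 m
5: 2729.8 m
6: 2148.2 m
7: 2698.8 m
8: 2940.2 m
9: 1741.0 m
10: 3122.6 m
11: 1277.5 m
12: 86.5 m
13: 850.0 m
Maximum: 10 at 3122.6 m.

10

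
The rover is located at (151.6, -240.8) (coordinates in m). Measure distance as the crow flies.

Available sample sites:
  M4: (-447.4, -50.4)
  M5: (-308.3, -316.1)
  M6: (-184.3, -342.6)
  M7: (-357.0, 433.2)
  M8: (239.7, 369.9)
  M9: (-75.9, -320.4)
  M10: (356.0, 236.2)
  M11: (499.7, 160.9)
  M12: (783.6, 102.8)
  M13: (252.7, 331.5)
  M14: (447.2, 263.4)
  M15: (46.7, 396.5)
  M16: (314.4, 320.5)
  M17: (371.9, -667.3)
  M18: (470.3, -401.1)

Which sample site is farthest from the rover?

Distances from (151.6, -240.8):
M4: 628.5 m
M5: 466.0 m
M6: 351.0 m
M7: 844.4 m
M8: 617.0 m
M9: 241.0 m
M10: 518.9 m
M11: 531.5 m
M12: 719.4 m
M13: 581.2 m
M14: 584.5 m
M15: 645.9 m
M16: 584.4 m
M17: 480.0 m
M18: 356.7 m
Maximum: M7 at 844.4 m.

M7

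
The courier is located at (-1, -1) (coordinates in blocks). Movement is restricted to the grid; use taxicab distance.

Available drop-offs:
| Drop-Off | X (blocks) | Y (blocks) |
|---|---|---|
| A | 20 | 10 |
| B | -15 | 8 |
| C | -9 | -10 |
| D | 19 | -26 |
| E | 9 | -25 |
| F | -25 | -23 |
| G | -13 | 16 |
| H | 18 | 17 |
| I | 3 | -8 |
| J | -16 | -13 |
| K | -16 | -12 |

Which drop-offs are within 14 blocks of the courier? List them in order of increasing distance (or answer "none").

I

Distances from (-1, -1):
A: 32 blocks
B: 23 blocks
C: 17 blocks
D: 45 blocks
E: 34 blocks
F: 46 blocks
G: 29 blocks
H: 37 blocks
I: 11 blocks
J: 27 blocks
K: 26 blocks
Threshold 14 blocks: I (11 blocks) is within range.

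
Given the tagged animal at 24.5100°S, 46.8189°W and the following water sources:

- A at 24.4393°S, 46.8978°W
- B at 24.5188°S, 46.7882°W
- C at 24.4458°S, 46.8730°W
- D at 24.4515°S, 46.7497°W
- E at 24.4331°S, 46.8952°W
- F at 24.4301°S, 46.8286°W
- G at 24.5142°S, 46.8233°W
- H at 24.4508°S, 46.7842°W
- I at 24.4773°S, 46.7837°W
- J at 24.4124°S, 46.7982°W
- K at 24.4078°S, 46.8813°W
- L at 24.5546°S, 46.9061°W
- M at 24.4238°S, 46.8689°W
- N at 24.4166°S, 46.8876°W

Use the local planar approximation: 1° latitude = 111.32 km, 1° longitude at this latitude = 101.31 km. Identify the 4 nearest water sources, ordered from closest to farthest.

Distances from 24.5100°S, 46.8189°W:
A: 11.2177 km
B: 3.2608 km
C: 9.0064 km
D: 9.5686 km
E: 11.5341 km
F: 8.9486 km
G: 0.6460 km
H: 7.4692 km
I: 5.0959 km
J: 11.0654 km
K: 13.0153 km
L: 10.1338 km
M: 10.8507 km
N: 12.5118 km
Sorted: G (0.6460 km) < B (3.2608 km) < I (5.0959 km) < H (7.4692 km) < F (8.9486 km) < C (9.0064 km) < …

G, B, I, H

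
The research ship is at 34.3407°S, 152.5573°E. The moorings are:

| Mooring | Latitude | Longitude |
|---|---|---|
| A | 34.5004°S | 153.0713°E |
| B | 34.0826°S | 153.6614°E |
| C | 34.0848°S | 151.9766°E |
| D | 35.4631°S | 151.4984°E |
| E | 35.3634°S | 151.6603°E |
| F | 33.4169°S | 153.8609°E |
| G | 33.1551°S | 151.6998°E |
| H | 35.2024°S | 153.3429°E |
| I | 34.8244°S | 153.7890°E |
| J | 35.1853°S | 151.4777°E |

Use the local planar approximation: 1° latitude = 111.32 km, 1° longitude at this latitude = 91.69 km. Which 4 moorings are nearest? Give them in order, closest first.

A, C, B, H

Distances from 34.3407°S, 152.5573°E:
A: √((-0.1597·111.32)² + (0.5140·91.69)²) = √(316.050315 + 2221.110593) = 50.3702 km
B: √((0.2581·111.32)² + (1.1041·91.69)²) = √(825.510125 + 10248.510850) = 105.2332 km
C: √((0.2559·111.32)² + (-0.5807·91.69)²) = √(811.497091 + 2834.964321) = 60.3859 km
D: √((-1.1224·111.32)² + (-1.0589·91.69)²) = √(15611.394963 + 9426.573152) = 158.2339 km
E: √((-1.0227·111.32)² + (-0.8970·91.69)²) = √(12961.131212 + 6764.393002) = 140.4476 km
F: √((0.9238·111.32)² + (1.3036·91.69)²) = √(10575.534130 + 14286.723810) = 157.6777 km
G: √((1.1856·111.32)² + (-0.8575·91.69)²) = √(17418.982249 + 6181.760894) = 153.6253 km
H: √((-0.8617·111.32)² + (0.7856·91.69)²) = √(9201.498957 + 5188.560619) = 119.9586 km
I: √((-0.4837·111.32)² + (1.2317·91.69)²) = √(2899.336147 + 12754.217779) = 125.1142 km
J: √((-0.8446·111.32)² + (-1.0796·91.69)²) = √(8839.924372 + 9798.727884) = 136.5234 km
Sorted: A (50.3702 km) < C (60.3859 km) < B (105.2332 km) < H (119.9586 km) < I (125.1142 km) < J (136.5234 km) < …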